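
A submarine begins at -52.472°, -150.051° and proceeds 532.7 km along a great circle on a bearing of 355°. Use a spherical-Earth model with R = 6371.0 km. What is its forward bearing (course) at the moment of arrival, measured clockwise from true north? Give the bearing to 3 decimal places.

final bearing 355.476°

δ = 532.7/6371 = 0.083613 rad (4.7907°).
With φ₁ = -52.472° = -0.915809 rad and θ = 355° = 6.195919 rad:
Applying the spherical law of cosines for sides, sin φ₂ = sin φ₁ cos δ + cos φ₁ sin δ cos θ = -0.739605, so φ₂ = -47.698°.
For the longitude increment, Δλ = atan2( sin θ sin δ cos φ₁, cos δ − sin φ₁ sin φ₂ ) = atan2(-0.004434, 0.409958) = -0.620°.
Hence λ₂ = -150.051° + -0.620° = -150.671°.
The forward bearing on arrival equals the back-azimuth from the destination plus 180°.
Back-azimuth from P₂ (-47.698°, -150.671°) to P₁ (-52.472°, -150.051°), with Δλ' = λ₁ − λ₂ = 0.620°: atan2( sin Δλ' cos φ₁ , cos φ₂ sin φ₁ − sin φ₂ cos φ₁ cos Δλ' ) = 175.476°.
Final bearing = (175.476° + 180°) mod 360° = 355.476°.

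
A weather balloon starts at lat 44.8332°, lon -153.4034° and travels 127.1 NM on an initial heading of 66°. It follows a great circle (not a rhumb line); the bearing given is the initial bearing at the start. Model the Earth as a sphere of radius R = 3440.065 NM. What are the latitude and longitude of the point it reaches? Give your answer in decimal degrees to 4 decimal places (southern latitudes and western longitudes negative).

latitude 45.6611°, longitude -150.6359°

The arc subtends δ = 127.1/3440.065 = 0.036947 rad at the centre.
Start latitude φ₁ = 0.782487 rad; initial bearing θ = 1.151917 rad.
sin φ₂ = sin φ₁ cos δ + cos φ₁ sin δ cos θ = (0.705045)(0.999318) + (0.709162)(0.036939)(0.406737) = 0.715219
φ₂ = asin(0.715219) = 0.796937 rad = 45.6611°.
Then Δλ = atan2(0.023931, 0.495056) = 0.048302 rad, from sin θ sin δ cos φ₁ over cos δ − sin φ₁ sin φ₂.
λ₂ = -153.4034° + 2.7675° = -150.6359°.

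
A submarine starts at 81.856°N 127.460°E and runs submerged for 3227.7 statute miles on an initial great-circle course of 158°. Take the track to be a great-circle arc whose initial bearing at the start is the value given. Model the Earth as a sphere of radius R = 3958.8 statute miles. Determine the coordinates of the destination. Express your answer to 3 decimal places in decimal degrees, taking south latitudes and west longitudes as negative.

latitude 35.669°, longitude 147.073°

Central angle δ = d/R = 0.815323 rad.
Start latitude φ₁ = 1.428657 rad; initial bearing θ = 2.757620 rad.
Applying the spherical law of cosines for sides, sin φ₂ = sin φ₁ cos δ + cos φ₁ sin δ cos θ = 0.583106, so φ₂ = 35.669°.
Δλ = atan2( sin θ sin δ cos φ₁ , cos δ − sin φ₁ sin φ₂ ) = atan2(0.038630, 0.108408) = 0.342312 rad = 19.613°.
λ₂ = λ₁ + Δλ = 147.073°.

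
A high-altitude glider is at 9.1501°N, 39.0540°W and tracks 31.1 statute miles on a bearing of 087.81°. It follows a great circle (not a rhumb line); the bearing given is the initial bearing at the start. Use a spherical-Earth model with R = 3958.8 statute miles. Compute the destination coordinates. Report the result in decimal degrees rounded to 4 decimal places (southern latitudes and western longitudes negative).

latitude 9.1670°, longitude -38.5984°

The arc subtends δ = 31.1/3958.8 = 0.007856 rad at the centre.
Start latitude φ₁ = 0.159699 rad; initial bearing θ = 1.532574 rad.
Destination latitude: φ₂ = arcsin( sin φ₁ cos δ + cos φ₁ sin δ cos θ ) = arcsin(0.159313) = 9.1670°.
For the longitude increment, Δλ = atan2( sin θ sin δ cos φ₁, cos δ − sin φ₁ sin φ₂ ) = atan2(0.007750, 0.974635) = 0.4556°.
λ₂ = -39.0540° + 0.4556° = -38.5984°.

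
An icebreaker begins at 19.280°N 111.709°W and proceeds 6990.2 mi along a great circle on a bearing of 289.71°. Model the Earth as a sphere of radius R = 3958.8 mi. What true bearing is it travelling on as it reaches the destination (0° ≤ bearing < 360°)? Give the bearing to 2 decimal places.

final bearing 246.54°

δ = 6990.2/3958.8 = 1.765737 rad (101.1693°).
With φ₁ = 19.280° = 0.336499 rad and θ = 289.71° = 5.056393 rad:
sin φ₂ = sin φ₁ cos δ + cos φ₁ sin δ cos θ = (0.330185)(-0.193708) + (0.943916)(0.981059)(0.337260) = 0.248355
φ₂ = asin(0.248355) = 0.250982 rad = 14.380°.
Then Δλ = atan2(-0.871783, -0.275712) = -1.877105 rad, from sin θ sin δ cos φ₁ over cos δ − sin φ₁ sin φ₂.
λ₂ = -111.709° + -107.550° = -219.259°, normalized to (−180°, 180°] → 140.741°.
The forward bearing on arrival equals the back-azimuth from the destination plus 180°.
Back-azimuth from P₂ (14.38°, 140.74°) to P₁ (19.28°, -111.71°), with Δλ' = λ₁ − λ₂ = -252.45°: atan2( sin Δλ' cos φ₁ , cos φ₂ sin φ₁ − sin φ₂ cos φ₁ cos Δλ' ) = 66.54°.
Final bearing = (66.54° + 180°) mod 360° = 246.54°.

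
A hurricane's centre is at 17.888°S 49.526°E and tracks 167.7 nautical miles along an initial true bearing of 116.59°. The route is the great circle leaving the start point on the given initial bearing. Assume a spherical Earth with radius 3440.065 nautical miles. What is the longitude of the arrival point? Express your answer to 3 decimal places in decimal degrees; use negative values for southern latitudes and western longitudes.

longitude 52.169°

The arc subtends δ = 167.7/3440.065 = 0.048749 rad at the centre.
With φ₁ = -17.888° = -0.312204 rad and θ = 116.59° = 2.034879 rad:
Destination latitude: φ₂ = arcsin( sin φ₁ cos δ + cos φ₁ sin δ cos θ ) = arcsin(-0.327550) = -19.120°.
Δλ = atan2( sin θ sin δ cos φ₁ , cos δ − sin φ₁ sin φ₂ ) = atan2(0.041469, 0.898203) = 0.046136 rad = 2.643°.
λ₂ = λ₁ + Δλ = 52.169°.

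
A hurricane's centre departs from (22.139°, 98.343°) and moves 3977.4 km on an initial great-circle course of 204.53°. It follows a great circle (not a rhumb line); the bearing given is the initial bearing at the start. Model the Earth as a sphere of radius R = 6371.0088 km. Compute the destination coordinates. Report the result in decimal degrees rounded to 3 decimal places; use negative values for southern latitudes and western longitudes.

latitude -10.766°, longitude 84.041°

Central angle δ = d/R = 0.624297 rad.
Start latitude φ₁ = 0.386398 rad; initial bearing θ = 3.569722 rad.
Destination latitude: φ₂ = arcsin( sin φ₁ cos δ + cos φ₁ sin δ cos θ ) = arcsin(-0.186793) = -10.766°.
Δλ = atan2( sin θ sin δ cos φ₁ , cos δ − sin φ₁ sin φ₂ ) = atan2(-0.224786, 0.881768) = -0.249610 rad = -14.302°.
Hence λ₂ = 98.343° + -14.302° = 84.041°.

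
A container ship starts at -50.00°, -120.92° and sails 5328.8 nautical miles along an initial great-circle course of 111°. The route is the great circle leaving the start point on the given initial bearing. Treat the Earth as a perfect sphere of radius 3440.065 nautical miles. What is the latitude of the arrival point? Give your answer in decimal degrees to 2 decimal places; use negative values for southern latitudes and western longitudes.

latitude -14.30°

δ = 5328.8/3440.065 = 1.549040 rad (88.7535°).
Start latitude φ₁ = -0.872665 rad; initial bearing θ = 1.937315 rad.
Applying the spherical law of cosines for sides, sin φ₂ = sin φ₁ cos δ + cos φ₁ sin δ cos θ = -0.246965, so φ₂ = -14.30°.
Δλ = atan2( sin θ sin δ cos φ₁ , cos δ − sin φ₁ sin φ₂ ) = atan2(0.599952, -0.167432) = 1.842947 rad = 105.59°.
Hence λ₂ = -120.92° + 105.59° = -15.33°.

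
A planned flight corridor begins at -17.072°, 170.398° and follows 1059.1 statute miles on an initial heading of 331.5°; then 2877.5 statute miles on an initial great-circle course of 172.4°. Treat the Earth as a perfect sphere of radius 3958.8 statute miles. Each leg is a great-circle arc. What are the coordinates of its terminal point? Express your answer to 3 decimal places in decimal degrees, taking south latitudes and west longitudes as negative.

latitude -44.675°, longitude 170.237°

Apply the spherical direct solution leg by leg, carrying full precision between legs.
Leg 1: from (-17.072°, 170.398°), δ = 1059.1/3958.8 = 0.267531 rad, θ = 331.5° → φ = -3.500°, λ = 163.138°.
Leg 2: from (-3.500°, 163.138°), δ = 2877.5/3958.8 = 0.726862 rad, θ = 172.4° → φ = -44.675°, λ = 170.237°.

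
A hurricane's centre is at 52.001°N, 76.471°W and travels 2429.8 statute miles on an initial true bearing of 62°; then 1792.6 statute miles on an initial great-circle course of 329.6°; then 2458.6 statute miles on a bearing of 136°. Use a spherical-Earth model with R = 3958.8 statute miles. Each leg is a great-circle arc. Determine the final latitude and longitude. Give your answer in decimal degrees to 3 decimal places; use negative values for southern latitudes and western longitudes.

Apply the spherical direct solution leg by leg, carrying full precision between legs.
Leg 1: from (52.001°, -76.471°), δ = 2429.8/3958.8 = 0.613772 rad, θ = 62° → φ = 54.161°, λ = -16.183°.
Leg 2: from (54.161°, -16.183°), δ = 1792.6/3958.8 = 0.452814 rad, θ = 329.6° → φ = 71.788°, λ = -61.284°.
Leg 3: from (71.788°, -61.284°), δ = 2458.6/3958.8 = 0.621047 rad, θ = 136° → φ = 39.919°, λ = -29.478°.

latitude 39.919°, longitude -29.478°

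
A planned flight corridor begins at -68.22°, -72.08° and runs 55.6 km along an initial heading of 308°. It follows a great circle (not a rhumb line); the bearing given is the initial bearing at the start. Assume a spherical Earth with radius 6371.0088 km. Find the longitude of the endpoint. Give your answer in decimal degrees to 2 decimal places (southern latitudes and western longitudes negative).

longitude -73.13°

Central angle δ = d/R = 0.008727 rad.
Start latitude φ₁ = -1.190664 rad; initial bearing θ = 5.375614 rad.
Destination latitude: φ₂ = arcsin( sin φ₁ cos δ + cos φ₁ sin δ cos θ ) = arcsin(-0.926586) = -67.91°.
Then Δλ = atan2(-0.002552, 0.139519) = -0.018287 rad, from sin θ sin δ cos φ₁ over cos δ − sin φ₁ sin φ₂.
Hence λ₂ = -72.08° + -1.05° = -73.13°.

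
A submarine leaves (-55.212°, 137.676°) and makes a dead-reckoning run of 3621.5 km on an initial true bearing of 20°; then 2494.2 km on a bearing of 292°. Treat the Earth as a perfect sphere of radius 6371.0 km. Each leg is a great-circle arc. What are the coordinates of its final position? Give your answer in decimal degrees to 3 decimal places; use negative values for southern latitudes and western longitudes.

Apply the spherical direct solution leg by leg, carrying full precision between legs.
Leg 1: from (-55.212°, 137.676°), δ = 3621.5/6371 = 0.568435 rad, θ = 20° → φ = -23.798°, λ = 149.285°.
Leg 2: from (-23.798°, 149.285°), δ = 2494.2/6371 = 0.391493 rad, θ = 292° → φ = -14.016°, λ = 127.899°.

latitude -14.016°, longitude 127.899°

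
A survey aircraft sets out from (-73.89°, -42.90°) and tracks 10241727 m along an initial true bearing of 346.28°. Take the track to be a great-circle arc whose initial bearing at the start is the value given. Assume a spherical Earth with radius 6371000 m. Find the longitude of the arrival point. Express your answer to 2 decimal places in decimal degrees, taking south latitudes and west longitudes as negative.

Angular distance δ = d/R = 10241727 / 6371000 = 1.607554 rad.
Start latitude φ₁ = -1.289624 rad; initial bearing θ = 6.043726 rad.
Destination latitude: φ₂ = arcsin( sin φ₁ cos δ + cos φ₁ sin δ cos θ ) = arcsin(0.304689) = 17.74°.
Δλ = atan2( sin θ sin δ cos φ₁ , cos δ − sin φ₁ sin φ₂ ) = atan2(-0.065768, 0.255975) = -0.251492 rad = -14.41°.
Hence λ₂ = -42.90° + -14.41° = -57.31°.

longitude -57.31°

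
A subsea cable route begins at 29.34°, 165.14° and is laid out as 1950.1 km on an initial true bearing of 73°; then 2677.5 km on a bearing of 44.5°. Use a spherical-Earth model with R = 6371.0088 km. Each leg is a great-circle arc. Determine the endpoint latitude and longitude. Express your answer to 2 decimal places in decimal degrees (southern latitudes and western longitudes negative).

Apply the spherical direct solution leg by leg, carrying full precision between legs.
Leg 1: from (29.34°, 165.14°), δ = 1950.1/6371.0088 = 0.306090 rad, θ = 73° → φ = 32.96°, λ = -174.77°.
Leg 2: from (32.96°, -174.77°), δ = 2677.5/6371.0088 = 0.420263 rad, θ = 44.5° → φ = 47.80°, λ = -149.57°.

latitude 47.80°, longitude -149.57°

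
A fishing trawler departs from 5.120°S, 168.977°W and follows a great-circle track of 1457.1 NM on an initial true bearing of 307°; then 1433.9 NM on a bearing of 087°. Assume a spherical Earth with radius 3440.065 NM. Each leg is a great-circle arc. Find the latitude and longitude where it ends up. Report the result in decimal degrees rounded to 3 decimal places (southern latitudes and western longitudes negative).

Apply the spherical direct solution leg by leg, carrying full precision between legs.
Leg 1: from (-5.120°, -168.977°), δ = 1457.1/3440.065 = 0.423568 rad, θ = 307° → φ = 9.498°, λ = 171.583°.
Leg 2: from (9.498°, 171.583°), δ = 1433.9/3440.065 = 0.416824 rad, θ = 87° → φ = 9.891°, λ = -164.186°.

latitude 9.891°, longitude -164.186°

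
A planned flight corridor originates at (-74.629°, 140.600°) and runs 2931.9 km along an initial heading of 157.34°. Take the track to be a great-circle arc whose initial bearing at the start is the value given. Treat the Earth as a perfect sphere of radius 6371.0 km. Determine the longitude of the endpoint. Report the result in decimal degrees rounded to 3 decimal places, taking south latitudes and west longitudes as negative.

Angular distance δ = d/R = 2931.9 / 6371 = 0.460195 rad.
Start latitude φ₁ = -1.302522 rad; initial bearing θ = 2.746101 rad.
sin φ₂ = sin φ₁ cos δ + cos φ₁ sin δ cos θ = (-0.964230)(0.895966) + (0.265068)(0.444122)(-0.922807) = -0.972552
φ₂ = asin(-0.972552) = -1.335960 rad = -76.545°.
Then Δλ = atan2(0.045354, -0.041798) = 2.315413 rad, from sin θ sin δ cos φ₁ over cos δ − sin φ₁ sin φ₂.
λ₂ = 140.600° + 132.663° = 273.263°, normalized to (−180°, 180°] → -86.737°.

longitude -86.737°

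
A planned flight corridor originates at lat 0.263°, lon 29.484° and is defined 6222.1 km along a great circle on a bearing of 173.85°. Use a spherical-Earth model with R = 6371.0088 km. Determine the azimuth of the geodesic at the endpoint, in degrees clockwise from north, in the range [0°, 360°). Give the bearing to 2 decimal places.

final bearing 169.18°

The arc subtends δ = 6222.1/6371.0088 = 0.976627 rad at the centre.
Converting: φ₁ = 0.004590 rad, θ = 3.034255 rad.
sin φ₂ = sin φ₁ cos δ + cos φ₁ sin δ cos θ = (0.004590)(0.559821) + (0.999989)(0.828614)(-0.994245) = -0.821267
φ₂ = asin(-0.821267) = -0.963628 rad = -55.212°.
Then Δλ = atan2(0.088770, 0.563590) = 0.156224 rad, from sin θ sin δ cos φ₁ over cos δ − sin φ₁ sin φ₂.
λ₂ = 29.484° + 8.951° = 38.435°.
The forward bearing on arrival equals the back-azimuth from the destination plus 180°.
Back-azimuth from P₂ (-55.21°, 38.43°) to P₁ (0.26°, 29.48°), with Δλ' = λ₁ − λ₂ = -8.95°: atan2( sin Δλ' cos φ₁ , cos φ₂ sin φ₁ − sin φ₂ cos φ₁ cos Δλ' ) = 349.18°.
Final bearing = (349.18° + 180°) mod 360° = 169.18°.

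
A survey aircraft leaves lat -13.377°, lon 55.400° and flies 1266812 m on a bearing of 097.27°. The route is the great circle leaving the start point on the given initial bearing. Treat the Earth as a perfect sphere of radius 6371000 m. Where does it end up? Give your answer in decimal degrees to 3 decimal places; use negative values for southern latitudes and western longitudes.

latitude -14.544°, longitude 67.079°

The arc subtends δ = 1266812/6371000 = 0.198840 rad at the centre.
Start latitude φ₁ = -0.233473 rad; initial bearing θ = 1.697682 rad.
Destination latitude: φ₂ = arcsin( sin φ₁ cos δ + cos φ₁ sin δ cos θ ) = arcsin(-0.251117) = -14.544°.
For the longitude increment, Δλ = atan2( sin θ sin δ cos φ₁, cos δ − sin φ₁ sin φ₂ ) = atan2(0.190628, 0.922198) = 11.679°.
Hence λ₂ = 55.400° + 11.679° = 67.079°.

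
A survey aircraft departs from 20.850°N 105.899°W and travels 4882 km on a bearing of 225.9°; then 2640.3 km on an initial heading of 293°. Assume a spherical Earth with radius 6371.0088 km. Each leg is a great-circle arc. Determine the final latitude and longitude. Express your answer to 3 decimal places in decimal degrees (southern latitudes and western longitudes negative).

latitude -1.361°, longitude -158.172°

Apply the spherical direct solution leg by leg, carrying full precision between legs.
Leg 1: from (20.850°, -105.899°), δ = 4882/6371.0088 = 0.766284 rad, θ = 225.9° → φ = -11.218°, λ = -136.409°.
Leg 2: from (-11.218°, -136.409°), δ = 2640.3/6371.0088 = 0.414424 rad, θ = 293° → φ = -1.361°, λ = -158.172°.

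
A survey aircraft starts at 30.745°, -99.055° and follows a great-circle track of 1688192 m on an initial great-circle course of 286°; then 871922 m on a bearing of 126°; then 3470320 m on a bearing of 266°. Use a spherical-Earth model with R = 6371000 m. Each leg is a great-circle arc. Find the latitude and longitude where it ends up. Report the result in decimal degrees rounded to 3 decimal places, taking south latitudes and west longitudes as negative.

latitude 22.453°, longitude -143.440°

Apply the spherical direct solution leg by leg, carrying full precision between legs.
Leg 1: from (30.745°, -99.055°), δ = 1688192/6371000 = 0.264981 rad, θ = 286° → φ = 33.739°, λ = -116.677°.
Leg 2: from (33.739°, -116.677°), δ = 871922/6371000 = 0.136858 rad, θ = 126° → φ = 28.917°, λ = -109.433°.
Leg 3: from (28.917°, -109.433°), δ = 3470320/6371000 = 0.544706 rad, θ = 266° → φ = 22.453°, λ = -143.440°.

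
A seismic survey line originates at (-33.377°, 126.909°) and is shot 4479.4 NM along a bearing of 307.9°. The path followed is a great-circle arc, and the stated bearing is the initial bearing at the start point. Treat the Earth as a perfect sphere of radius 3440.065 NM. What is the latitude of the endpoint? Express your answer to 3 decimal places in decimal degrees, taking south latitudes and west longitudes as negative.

latitude 20.398°

The arc subtends δ = 4479.4/3440.065 = 1.302127 rad at the centre.
With φ₁ = -33.377° = -0.582539 rad and θ = 307.9° = 5.373869 rad:
sin φ₂ = sin φ₁ cos δ + cos φ₁ sin δ cos θ = (-0.550146)(0.265449) + (0.835069)(0.964125)(0.614285) = 0.348532
φ₂ = asin(0.348532) = 0.356004 rad = 20.398°.
For the longitude increment, Δλ = atan2( sin θ sin δ cos φ₁, cos δ − sin φ₁ sin φ₂ ) = atan2(-0.635300, 0.457192) = -54.259°.
λ₂ = 126.909° + -54.259° = 72.650°.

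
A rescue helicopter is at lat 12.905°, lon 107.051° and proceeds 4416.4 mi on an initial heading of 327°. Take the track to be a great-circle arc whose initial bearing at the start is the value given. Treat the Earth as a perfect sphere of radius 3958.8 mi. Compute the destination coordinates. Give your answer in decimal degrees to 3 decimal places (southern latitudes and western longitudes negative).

latitude 56.349°, longitude 45.070°

Central angle δ = d/R = 1.115591 rad.
With φ₁ = 12.905° = 0.225235 rad and θ = 327° = 5.707227 rad:
Applying the spherical law of cosines for sides, sin φ₂ = sin φ₁ cos δ + cos φ₁ sin δ cos θ = 0.832432, so φ₂ = 56.349°.
Δλ = atan2( sin θ sin δ cos φ₁ , cos δ − sin φ₁ sin φ₂ ) = atan2(-0.476823, 0.253736) = -1.081770 rad = -61.981°.
λ₂ = 107.051° + -61.981° = 45.070°.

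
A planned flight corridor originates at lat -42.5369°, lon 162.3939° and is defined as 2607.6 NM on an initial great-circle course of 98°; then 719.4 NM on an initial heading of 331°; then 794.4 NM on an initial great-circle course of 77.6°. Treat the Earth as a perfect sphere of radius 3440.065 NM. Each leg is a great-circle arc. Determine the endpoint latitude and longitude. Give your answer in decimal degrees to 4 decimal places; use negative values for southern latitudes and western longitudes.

Apply the spherical direct solution leg by leg, carrying full precision between legs.
Leg 1: from (-42.5369°, 162.3939°), δ = 2607.6/3440.065 = 0.758009 rad, θ = 98° → φ = -34.1570°, λ = -142.2501°.
Leg 2: from (-34.1570°, -142.2501°), δ = 719.4/3440.065 = 0.209124 rad, θ = 331° → φ = -23.5143°, λ = -148.5517°.
Leg 3: from (-23.5143°, -148.5517°), δ = 794.4/3440.065 = 0.230926 rad, θ = 77.6° → φ = -20.0792°, λ = -134.7828°.

latitude -20.0792°, longitude -134.7828°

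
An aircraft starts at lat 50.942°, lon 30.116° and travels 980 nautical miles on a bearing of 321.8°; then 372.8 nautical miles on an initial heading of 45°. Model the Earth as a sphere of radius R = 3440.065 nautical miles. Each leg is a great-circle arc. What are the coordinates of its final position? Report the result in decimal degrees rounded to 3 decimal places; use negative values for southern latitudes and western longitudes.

latitude 66.190°, longitude 19.176°

Apply the spherical direct solution leg by leg, carrying full precision between legs.
Leg 1: from (50.942°, 30.116°), δ = 980/3440.065 = 0.284878 rad, θ = 321.8° → φ = 62.175°, λ = 8.256°.
Leg 2: from (62.175°, 8.256°), δ = 372.8/3440.065 = 0.108370 rad, θ = 45° → φ = 66.190°, λ = 19.176°.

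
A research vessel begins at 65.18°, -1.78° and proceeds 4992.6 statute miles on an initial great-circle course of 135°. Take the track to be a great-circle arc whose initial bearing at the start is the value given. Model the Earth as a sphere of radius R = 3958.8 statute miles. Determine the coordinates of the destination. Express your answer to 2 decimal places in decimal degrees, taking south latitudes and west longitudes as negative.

latitude -0.35°, longitude 40.56°

Angular distance δ = d/R = 4992.6 / 3958.8 = 1.261140 rad.
Start latitude φ₁ = 1.137606 rad; initial bearing θ = 2.356194 rad.
Destination latitude: φ₂ = arcsin( sin φ₁ cos δ + cos φ₁ sin δ cos θ ) = arcsin(-0.006120) = -0.35°.
Δλ = atan2( sin θ sin δ cos φ₁ , cos δ − sin φ₁ sin φ₂ ) = atan2(0.282704, 0.310287) = 0.738918 rad = 42.34°.
λ₂ = λ₁ + Δλ = 40.56°.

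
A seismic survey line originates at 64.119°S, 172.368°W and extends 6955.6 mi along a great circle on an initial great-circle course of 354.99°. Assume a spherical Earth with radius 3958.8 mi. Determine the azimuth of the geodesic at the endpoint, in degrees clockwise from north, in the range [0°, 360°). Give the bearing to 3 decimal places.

Angular distance δ = d/R = 6955.6 / 3958.8 = 1.756997 rad.
With φ₁ = -64.119° = -1.119088 rad and θ = 354.99° = 6.195744 rad:
Applying the spherical law of cosines for sides, sin φ₂ = sin φ₁ cos δ + cos φ₁ sin δ cos θ = 0.593878, so φ₂ = 36.433°.
Δλ = atan2( sin θ sin δ cos φ₁ , cos δ − sin φ₁ sin φ₂ ) = atan2(-0.037461, 0.349187) = -0.106871 rad = -6.123°.
λ₂ = λ₁ + Δλ = -178.491°.
The forward bearing on arrival equals the back-azimuth from the destination plus 180°.
Back-azimuth from P₂ (36.433°, -178.491°) to P₁ (-64.119°, -172.368°), with Δλ' = λ₁ − λ₂ = 6.123°: atan2( sin Δλ' cos φ₁ , cos φ₂ sin φ₁ − sin φ₂ cos φ₁ cos Δλ' ) = 177.284°.
Final bearing = (177.284° + 180°) mod 360° = 357.284°.

final bearing 357.284°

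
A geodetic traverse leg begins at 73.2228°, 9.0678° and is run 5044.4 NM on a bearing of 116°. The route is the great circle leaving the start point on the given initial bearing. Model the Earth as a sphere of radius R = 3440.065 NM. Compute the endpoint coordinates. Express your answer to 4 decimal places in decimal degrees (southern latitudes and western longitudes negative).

latitude -1.4924°, longitude 72.4738°

Angular distance δ = d/R = 5044.4 / 3440.065 = 1.466368 rad.
Start latitude φ₁ = 1.277979 rad; initial bearing θ = 2.024582 rad.
Applying the spherical law of cosines for sides, sin φ₂ = sin φ₁ cos δ + cos φ₁ sin δ cos θ = -0.026045, so φ₂ = -1.4924°.
For the longitude increment, Δλ = atan2( sin θ sin δ cos φ₁, cos δ − sin φ₁ sin φ₂ ) = atan2(0.258024, 0.129175) = 63.4060°.
λ₂ = 9.0678° + 63.4060° = 72.4738°.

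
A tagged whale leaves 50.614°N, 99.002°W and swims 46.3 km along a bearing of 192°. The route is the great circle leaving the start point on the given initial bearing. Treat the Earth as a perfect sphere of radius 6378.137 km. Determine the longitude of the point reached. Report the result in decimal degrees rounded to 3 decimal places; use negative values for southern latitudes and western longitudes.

longitude -99.137°

δ = 46.3/6378.137 = 0.007259 rad (0.4159°).
Start latitude φ₁ = 0.883381 rad; initial bearing θ = 3.351032 rad.
Destination latitude: φ₂ = arcsin( sin φ₁ cos δ + cos φ₁ sin δ cos θ ) = arcsin(0.768363) = 50.207°.
For the longitude increment, Δλ = atan2( sin θ sin δ cos φ₁, cos δ − sin φ₁ sin φ₂ ) = atan2(-0.000958, 0.406115) = -0.135°.
λ₂ = λ₁ + Δλ = -99.137°.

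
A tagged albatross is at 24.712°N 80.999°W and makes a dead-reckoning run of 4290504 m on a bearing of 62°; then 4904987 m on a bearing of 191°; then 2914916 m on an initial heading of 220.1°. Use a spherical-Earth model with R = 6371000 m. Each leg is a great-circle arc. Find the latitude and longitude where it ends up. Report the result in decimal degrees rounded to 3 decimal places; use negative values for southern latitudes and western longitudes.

latitude -26.559°, longitude -64.102°

Apply the spherical direct solution leg by leg, carrying full precision between legs.
Leg 1: from (24.712°, -80.999°), δ = 4290504/6371000 = 0.673443 rad, θ = 62° → φ = 36.354°, λ = -37.861°.
Leg 2: from (36.354°, -37.861°), δ = 4904987/6371000 = 0.769893 rad, θ = 191° → φ = -7.162°, λ = -45.554°.
Leg 3: from (-7.162°, -45.554°), δ = 2914916/6371000 = 0.457529 rad, θ = 220.1° → φ = -26.559°, λ = -64.102°.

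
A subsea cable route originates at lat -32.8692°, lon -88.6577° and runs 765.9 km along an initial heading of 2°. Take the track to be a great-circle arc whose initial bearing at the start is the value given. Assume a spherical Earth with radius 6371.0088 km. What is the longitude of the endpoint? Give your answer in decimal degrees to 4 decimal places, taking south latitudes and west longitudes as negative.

longitude -88.3909°

Central angle δ = d/R = 0.120216 rad.
With φ₁ = -32.8692° = -0.573676 rad and θ = 2° = 0.034907 rad:
sin φ₂ = sin φ₁ cos δ + cos φ₁ sin δ cos θ = (-0.542723)(0.992783) + (0.839912)(0.119927)(0.999391) = -0.438139
φ₂ = asin(-0.438139) = -0.453528 rad = -25.9852°.
Then Δλ = atan2(0.003515, 0.754994) = 0.004656 rad, from sin θ sin δ cos φ₁ over cos δ − sin φ₁ sin φ₂.
Hence λ₂ = -88.6577° + 0.2668° = -88.3909°.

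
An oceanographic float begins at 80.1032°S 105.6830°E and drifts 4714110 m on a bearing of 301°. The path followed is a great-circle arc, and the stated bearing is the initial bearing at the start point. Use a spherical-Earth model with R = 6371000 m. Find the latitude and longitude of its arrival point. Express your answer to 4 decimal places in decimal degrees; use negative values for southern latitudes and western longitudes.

latitude -41.9005°, longitude 54.7440°

Angular distance δ = d/R = 4714110 / 6371000 = 0.739933 rad.
Converting: φ₁ = -1.398065 rad, θ = 5.253441 rad.
sin φ₂ = sin φ₁ cos δ + cos φ₁ sin δ cos θ = (-0.985119)(0.738514) + (0.171874)(0.674238)(0.515038) = -0.667839
φ₂ = asin(-0.667839) = -0.731302 rad = -41.9005°.
For the longitude increment, Δλ = atan2( sin θ sin δ cos φ₁, cos δ − sin φ₁ sin φ₂ ) = atan2(-0.099332, 0.080613) = -50.9390°.
λ₂ = λ₁ + Δλ = 54.7440°.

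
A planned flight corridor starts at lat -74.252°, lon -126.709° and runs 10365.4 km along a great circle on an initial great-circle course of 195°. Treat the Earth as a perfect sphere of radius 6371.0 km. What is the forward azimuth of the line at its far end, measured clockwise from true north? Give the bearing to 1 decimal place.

final bearing 355.9°

Angular distance δ = d/R = 10365.4 / 6371 = 1.626966 rad.
Converting: φ₁ = -1.295942 rad, θ = 3.403392 rad.
Applying the spherical law of cosines for sides, sin φ₂ = sin φ₁ cos δ + cos φ₁ sin δ cos θ = -0.207713, so φ₂ = -11.988°.
Then Δλ = atan2(-0.070134, -0.256056) = -2.874247 rad, from sin θ sin δ cos φ₁ over cos δ − sin φ₁ sin φ₂.
λ₂ = -126.709° + -164.682° = -291.391°, normalized to (−180°, 180°] → 68.609°.
The forward bearing on arrival equals the back-azimuth from the destination plus 180°.
Back-azimuth from P₂ (-12.0°, 68.6°) to P₁ (-74.3°, -126.7°), with Δλ' = λ₁ − λ₂ = -195.3°: atan2( sin Δλ' cos φ₁ , cos φ₂ sin φ₁ − sin φ₂ cos φ₁ cos Δλ' ) = 175.9°.
Final bearing = (175.9° + 180°) mod 360° = 355.9°.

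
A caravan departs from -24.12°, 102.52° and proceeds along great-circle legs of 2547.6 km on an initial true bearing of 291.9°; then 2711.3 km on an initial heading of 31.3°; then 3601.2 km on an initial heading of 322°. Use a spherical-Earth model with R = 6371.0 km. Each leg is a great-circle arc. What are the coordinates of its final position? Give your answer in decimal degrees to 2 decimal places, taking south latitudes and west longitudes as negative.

latitude 31.36°, longitude 70.41°

Apply the spherical direct solution leg by leg, carrying full precision between legs.
Leg 1: from (-24.12°, 102.52°), δ = 2547.6/6371 = 0.399874 rad, θ = 291.9° → φ = -14.12°, λ = 80.65°.
Leg 2: from (-14.12°, 80.65°), δ = 2711.3/6371 = 0.425569 rad, θ = 31.3° → φ = 6.89°, λ = 93.13°.
Leg 3: from (6.89°, 93.13°), δ = 3601.2/6371 = 0.565249 rad, θ = 322° → φ = 31.36°, λ = 70.41°.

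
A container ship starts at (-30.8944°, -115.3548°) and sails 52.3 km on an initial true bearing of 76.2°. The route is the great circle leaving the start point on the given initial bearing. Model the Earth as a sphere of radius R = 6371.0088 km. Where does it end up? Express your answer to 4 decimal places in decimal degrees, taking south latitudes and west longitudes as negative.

latitude -30.7811°, longitude -114.8231°

Central angle δ = d/R = 0.008209 rad.
Converting: φ₁ = -0.539209 rad, θ = 1.329941 rad.
Destination latitude: φ₂ = arcsin( sin φ₁ cos δ + cos φ₁ sin δ cos θ ) = arcsin(-0.511760) = -30.7811°.
Δλ = atan2( sin θ sin δ cos φ₁ , cos δ − sin φ₁ sin φ₂ ) = atan2(0.006841, 0.737199) = 0.009279 rad = 0.5317°.
λ₂ = λ₁ + Δλ = -114.8231°.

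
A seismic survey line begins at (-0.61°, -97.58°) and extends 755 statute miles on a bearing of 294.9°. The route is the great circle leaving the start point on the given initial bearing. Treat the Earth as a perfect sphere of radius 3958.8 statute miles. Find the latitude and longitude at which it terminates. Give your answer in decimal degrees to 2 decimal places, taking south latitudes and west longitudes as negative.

latitude 3.98°, longitude -107.50°

Central angle δ = d/R = 0.190714 rad.
With φ₁ = -0.61° = -0.010647 rad and θ = 294.9° = 5.146976 rad:
sin φ₂ = sin φ₁ cos δ + cos φ₁ sin δ cos θ = (-0.010646)(0.981869) + (0.999943)(0.189560)(0.421036) = 0.069354
φ₂ = asin(0.069354) = 0.069410 rad = 3.98°.
Δλ = atan2( sin θ sin δ cos φ₁ , cos δ − sin φ₁ sin φ₂ ) = atan2(-0.171930, 0.982607) = -0.173220 rad = -9.92°.
Hence λ₂ = -97.58° + -9.92° = -107.50°.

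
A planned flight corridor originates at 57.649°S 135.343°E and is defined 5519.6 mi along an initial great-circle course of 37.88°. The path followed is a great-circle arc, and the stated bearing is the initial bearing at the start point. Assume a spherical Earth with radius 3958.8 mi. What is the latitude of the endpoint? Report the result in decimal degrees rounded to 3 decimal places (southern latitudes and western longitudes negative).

δ = 5519.6/3958.8 = 1.394261 rad (79.8853°).
With φ₁ = -57.649° = -1.006165 rad and θ = 37.88° = 0.661131 rad:
Applying the spherical law of cosines for sides, sin φ₂ = sin φ₁ cos δ + cos φ₁ sin δ cos θ = 0.267432, so φ₂ = 15.511°.
Δλ = atan2( sin θ sin δ cos φ₁ , cos δ − sin φ₁ sin φ₂ ) = atan2(0.323453, 0.401542) = 0.678101 rad = 38.852°.
Hence λ₂ = 135.343° + 38.852° = 174.195°.

latitude 15.511°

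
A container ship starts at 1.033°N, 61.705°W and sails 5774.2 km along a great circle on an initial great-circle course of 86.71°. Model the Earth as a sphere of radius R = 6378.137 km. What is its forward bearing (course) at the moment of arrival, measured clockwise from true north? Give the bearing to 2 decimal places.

final bearing 88.78°

Angular distance δ = d/R = 5774.2 / 6378.137 = 0.905311 rad.
Start latitude φ₁ = 0.018029 rad; initial bearing θ = 1.513375 rad.
Applying the spherical law of cosines for sides, sin φ₂ = sin φ₁ cos δ + cos φ₁ sin δ cos θ = 0.056268, so φ₂ = 3.226°.
For the longitude increment, Δλ = atan2( sin θ sin δ cos φ₁, cos δ − sin φ₁ sin φ₂ ) = atan2(0.785193, 0.616426) = 51.866°.
Hence λ₂ = -61.705° + 51.866° = -9.839°.
The forward bearing on arrival equals the back-azimuth from the destination plus 180°.
Back-azimuth from P₂ (3.23°, -9.84°) to P₁ (1.03°, -61.70°), with Δλ' = λ₁ − λ₂ = -51.87°: atan2( sin Δλ' cos φ₁ , cos φ₂ sin φ₁ − sin φ₂ cos φ₁ cos Δλ' ) = 268.78°.
Final bearing = (268.78° + 180°) mod 360° = 88.78°.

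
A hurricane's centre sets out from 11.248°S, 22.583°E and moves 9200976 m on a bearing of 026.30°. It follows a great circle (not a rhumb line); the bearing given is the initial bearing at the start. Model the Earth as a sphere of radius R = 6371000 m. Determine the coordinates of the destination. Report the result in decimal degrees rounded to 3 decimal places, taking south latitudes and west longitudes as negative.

latitude 57.952°, longitude 78.508°

Angular distance δ = d/R = 9200976 / 6371000 = 1.444197 rad.
Converting: φ₁ = -0.196315 rad, θ = 0.459022 rad.
sin φ₂ = sin φ₁ cos δ + cos φ₁ sin δ cos θ = (-0.195056)(0.126262) + (0.980792)(0.991997)(0.896486) = 0.847602
φ₂ = asin(0.847602) = 1.011449 rad = 57.952°.
Then Δλ = atan2(0.431083, 0.291592) = 0.976074 rad, from sin θ sin δ cos φ₁ over cos δ − sin φ₁ sin φ₂.
λ₂ = λ₁ + Δλ = 78.508°.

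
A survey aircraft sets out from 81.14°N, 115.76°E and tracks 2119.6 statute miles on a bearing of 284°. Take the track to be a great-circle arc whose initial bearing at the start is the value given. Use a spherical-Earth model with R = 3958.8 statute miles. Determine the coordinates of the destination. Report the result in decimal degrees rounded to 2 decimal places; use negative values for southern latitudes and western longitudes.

latitude 60.32°, longitude 26.98°

δ = 2119.6/3958.8 = 0.535415 rad (30.6770°).
With φ₁ = 81.14° = 1.416160 rad and θ = 284° = 4.956735 rad:
Destination latitude: φ₂ = arcsin( sin φ₁ cos δ + cos φ₁ sin δ cos θ ) = arcsin(0.868805) = 60.32°.
Then Δλ = atan2(-0.076247, 0.001619) = -1.549566 rad, from sin θ sin δ cos φ₁ over cos δ − sin φ₁ sin φ₂.
Hence λ₂ = 115.76° + -88.78° = 26.98°.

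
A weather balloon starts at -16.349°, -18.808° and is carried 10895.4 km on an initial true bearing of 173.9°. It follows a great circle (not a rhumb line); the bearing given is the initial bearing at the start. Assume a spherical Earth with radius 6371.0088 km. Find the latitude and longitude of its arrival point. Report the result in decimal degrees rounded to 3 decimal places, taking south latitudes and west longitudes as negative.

δ = 10895.4/6371.0088 = 1.710153 rad (97.9846°).
Converting: φ₁ = -0.285344 rad, θ = 3.035128 rad.
sin φ₂ = sin φ₁ cos δ + cos φ₁ sin δ cos θ = (-0.281487)(-0.138906) + (0.959565)(0.990306)(-0.994338) = -0.905782
φ₂ = asin(-0.905782) = -1.133221 rad = -64.929°.
Then Δλ = atan2(0.100979, -0.393872) = 2.890624 rad, from sin θ sin δ cos φ₁ over cos δ − sin φ₁ sin φ₂.
Hence λ₂ = -18.808° + 165.621° = 146.813°.

latitude -64.929°, longitude 146.813°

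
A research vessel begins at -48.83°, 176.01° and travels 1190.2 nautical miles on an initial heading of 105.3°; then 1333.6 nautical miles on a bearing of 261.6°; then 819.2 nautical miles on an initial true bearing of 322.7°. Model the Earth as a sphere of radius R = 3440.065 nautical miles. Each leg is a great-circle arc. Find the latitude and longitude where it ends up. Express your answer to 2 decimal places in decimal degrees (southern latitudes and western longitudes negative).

Apply the spherical direct solution leg by leg, carrying full precision between legs.
Leg 1: from (-48.83°, 176.01°), δ = 1190.2/3440.065 = 0.345982 rad, θ = 105.3° → φ = -50.09°, λ = -153.34°.
Leg 2: from (-50.09°, -153.34°), δ = 1333.6/3440.065 = 0.387667 rad, θ = 261.6° → φ = -48.21°, λ = 172.53°.
Leg 3: from (-48.21°, 172.53°), δ = 819.2/3440.065 = 0.238135 rad, θ = 322.7° → φ = -36.83°, λ = 162.24°.

latitude -36.83°, longitude 162.24°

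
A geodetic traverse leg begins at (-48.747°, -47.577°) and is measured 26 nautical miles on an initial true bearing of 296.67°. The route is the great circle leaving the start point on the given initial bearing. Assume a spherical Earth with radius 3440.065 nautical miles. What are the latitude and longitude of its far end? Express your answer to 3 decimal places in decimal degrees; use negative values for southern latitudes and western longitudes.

latitude -48.551°, longitude -48.162°

δ = 26/3440.065 = 0.007558 rad (0.4330°).
Converting: φ₁ = -0.850796 rad, θ = 5.177868 rad.
sin φ₂ = sin φ₁ cos δ + cos φ₁ sin δ cos θ = (-0.751805)(0.999971) + (0.659385)(0.007558)(0.448851) = -0.749547
φ₂ = asin(-0.749547) = -0.847377 rad = -48.551°.
Δλ = atan2( sin θ sin δ cos φ₁ , cos δ − sin φ₁ sin φ₂ ) = atan2(-0.004453, 0.436458) = -0.010203 rad = -0.585°.
Hence λ₂ = -47.577° + -0.585° = -48.162°.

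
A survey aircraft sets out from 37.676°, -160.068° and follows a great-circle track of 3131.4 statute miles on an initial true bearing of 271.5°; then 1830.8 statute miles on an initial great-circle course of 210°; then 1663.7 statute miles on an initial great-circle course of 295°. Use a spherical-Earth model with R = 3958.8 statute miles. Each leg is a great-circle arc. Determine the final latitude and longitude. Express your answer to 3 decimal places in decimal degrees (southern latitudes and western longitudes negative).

Apply the spherical direct solution leg by leg, carrying full precision between legs.
Leg 1: from (37.676°, -160.068°), δ = 3131.4/3958.8 = 0.790997 rad, θ = 271.5° → φ = 26.390°, λ = 147.418°.
Leg 2: from (26.390°, 147.418°), δ = 1830.8/3958.8 = 0.462463 rad, θ = 210° → φ = 2.962°, λ = 134.510°.
Leg 3: from (2.962°, 134.510°), δ = 1663.7/3958.8 = 0.420254 rad, θ = 295° → φ = 12.673°, λ = 112.239°.

latitude 12.673°, longitude 112.239°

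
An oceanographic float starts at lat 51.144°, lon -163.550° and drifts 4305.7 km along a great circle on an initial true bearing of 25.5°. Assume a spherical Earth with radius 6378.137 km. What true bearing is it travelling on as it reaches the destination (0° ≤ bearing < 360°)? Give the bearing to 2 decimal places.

final bearing 99.38°

Central angle δ = d/R = 0.675072 rad.
Converting: φ₁ = 0.892631 rad, θ = 0.445059 rad.
Destination latitude: φ₂ = arcsin( sin φ₁ cos δ + cos φ₁ sin δ cos θ ) = arcsin(0.961801) = 74.113°.
Then Δλ = atan2(0.168792, 0.031683) = 1.385250 rad, from sin θ sin δ cos φ₁ over cos δ − sin φ₁ sin φ₂.
λ₂ = -163.550° + 79.369° = -84.181°.
The forward bearing on arrival equals the back-azimuth from the destination plus 180°.
Back-azimuth from P₂ (74.11°, -84.18°) to P₁ (51.14°, -163.55°), with Δλ' = λ₁ − λ₂ = -79.37°: atan2( sin Δλ' cos φ₁ , cos φ₂ sin φ₁ − sin φ₂ cos φ₁ cos Δλ' ) = 279.38°.
Final bearing = (279.38° + 180°) mod 360° = 99.38°.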